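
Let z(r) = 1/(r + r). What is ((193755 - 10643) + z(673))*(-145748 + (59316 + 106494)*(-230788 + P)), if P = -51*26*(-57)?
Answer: -3171418515466278912/673 ≈ -4.7124e+15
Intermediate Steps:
z(r) = 1/(2*r)
P = 75582 (P = -1326*(-57) = 75582)
((193755 - 10643) + z(673))*(-145748 + (59316 + 106494)*(-230788 + P)) = ((193755 - 10643) + (½)/673)*(-145748 + (59316 + 106494)*(-230788 + 75582)) = (183112 + (½)*(1/673))*(-145748 + 165810*(-155206)) = (183112 + 1/1346)*(-145748 - 25734706860) = (246468753/1346)*(-25734852608) = -3171418515466278912/673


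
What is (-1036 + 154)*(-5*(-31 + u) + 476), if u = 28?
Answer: -433062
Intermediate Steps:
(-1036 + 154)*(-5*(-31 + u) + 476) = (-1036 + 154)*(-5*(-31 + 28) + 476) = -882*(-5*(-3) + 476) = -882*(15 + 476) = -882*491 = -433062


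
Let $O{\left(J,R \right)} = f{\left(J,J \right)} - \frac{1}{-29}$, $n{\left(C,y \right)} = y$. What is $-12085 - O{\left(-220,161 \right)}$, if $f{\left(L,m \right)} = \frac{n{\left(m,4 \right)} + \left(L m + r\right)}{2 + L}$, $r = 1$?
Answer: $- \frac{74997843}{6322} \approx -11863.0$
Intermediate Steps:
$f{\left(L,m \right)} = \frac{5 + L m}{2 + L}$ ($f{\left(L,m \right)} = \frac{4 + \left(L m + 1\right)}{2 + L} = \frac{4 + \left(1 + L m\right)}{2 + L} = \frac{5 + L m}{2 + L}$)
$O{\left(J,R \right)} = \frac{1}{29} + \frac{5 + J^{2}}{2 + J}$ ($O{\left(J,R \right)} = \frac{5 + J J}{2 + J} - \frac{1}{-29} = \frac{5 + J^{2}}{2 + J} - - \frac{1}{29} = \frac{5 + J^{2}}{2 + J} + \frac{1}{29} = \frac{1}{29} + \frac{5 + J^{2}}{2 + J}$)
$-12085 - O{\left(-220,161 \right)} = -12085 - \frac{147 - 220 + 29 \left(-220\right)^{2}}{29 \left(2 - 220\right)} = -12085 - \frac{147 - 220 + 29 \cdot 48400}{29 \left(-218\right)} = -12085 - \frac{1}{29} \left(- \frac{1}{218}\right) \left(147 - 220 + 1403600\right) = -12085 - \frac{1}{29} \left(- \frac{1}{218}\right) 1403527 = -12085 - - \frac{1403527}{6322} = -12085 + \frac{1403527}{6322} = - \frac{74997843}{6322}$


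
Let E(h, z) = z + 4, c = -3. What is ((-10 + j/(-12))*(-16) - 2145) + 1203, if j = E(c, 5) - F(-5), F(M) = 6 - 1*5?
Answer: -2314/3 ≈ -771.33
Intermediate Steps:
E(h, z) = 4 + z
F(M) = 1 (F(M) = 6 - 5 = 1)
j = 8 (j = (4 + 5) - 1*1 = 9 - 1 = 8)
((-10 + j/(-12))*(-16) - 2145) + 1203 = ((-10 + 8/(-12))*(-16) - 2145) + 1203 = ((-10 + 8*(-1/12))*(-16) - 2145) + 1203 = ((-10 - 2/3)*(-16) - 2145) + 1203 = (-32/3*(-16) - 2145) + 1203 = (512/3 - 2145) + 1203 = -5923/3 + 1203 = -2314/3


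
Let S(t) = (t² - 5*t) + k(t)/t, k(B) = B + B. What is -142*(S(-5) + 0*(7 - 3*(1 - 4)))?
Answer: -7384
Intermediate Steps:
k(B) = 2*B
S(t) = 2 + t² - 5*t (S(t) = (t² - 5*t) + (2*t)/t = (t² - 5*t) + 2 = 2 + t² - 5*t)
-142*(S(-5) + 0*(7 - 3*(1 - 4))) = -142*((2 - 5*(-5 - 5)) + 0*(7 - 3*(1 - 4))) = -142*((2 - 5*(-10)) + 0*(7 - 3*(-3))) = -142*((2 + 50) + 0*(7 + 9)) = -142*(52 + 0*16) = -142*(52 + 0) = -142*52 = -7384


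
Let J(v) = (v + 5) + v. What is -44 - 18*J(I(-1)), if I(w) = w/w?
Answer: -170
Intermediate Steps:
I(w) = 1
J(v) = 5 + 2*v (J(v) = (5 + v) + v = 5 + 2*v)
-44 - 18*J(I(-1)) = -44 - 18*(5 + 2*1) = -44 - 18*(5 + 2) = -44 - 18*7 = -44 - 126 = -170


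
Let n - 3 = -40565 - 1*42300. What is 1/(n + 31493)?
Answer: -1/51369 ≈ -1.9467e-5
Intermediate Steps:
n = -82862 (n = 3 + (-40565 - 1*42300) = 3 + (-40565 - 42300) = 3 - 82865 = -82862)
1/(n + 31493) = 1/(-82862 + 31493) = 1/(-51369) = -1/51369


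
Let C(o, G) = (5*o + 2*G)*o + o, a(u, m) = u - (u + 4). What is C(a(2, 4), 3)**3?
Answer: 140608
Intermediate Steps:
a(u, m) = -4 (a(u, m) = u - (4 + u) = u + (-4 - u) = -4)
C(o, G) = o + o*(2*G + 5*o) (C(o, G) = (2*G + 5*o)*o + o = o*(2*G + 5*o) + o = o + o*(2*G + 5*o))
C(a(2, 4), 3)**3 = (-4*(1 + 2*3 + 5*(-4)))**3 = (-4*(1 + 6 - 20))**3 = (-4*(-13))**3 = 52**3 = 140608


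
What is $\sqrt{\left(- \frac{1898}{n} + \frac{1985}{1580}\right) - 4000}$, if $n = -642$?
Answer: $\frac{i \sqrt{10278425662761}}{50718} \approx 63.212 i$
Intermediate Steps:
$\sqrt{\left(- \frac{1898}{n} + \frac{1985}{1580}\right) - 4000} = \sqrt{\left(- \frac{1898}{-642} + \frac{1985}{1580}\right) - 4000} = \sqrt{\left(\left(-1898\right) \left(- \frac{1}{642}\right) + 1985 \cdot \frac{1}{1580}\right) - 4000} = \sqrt{\left(\frac{949}{321} + \frac{397}{316}\right) - 4000} = \sqrt{\frac{427321}{101436} - 4000} = \sqrt{- \frac{405316679}{101436}} = \frac{i \sqrt{10278425662761}}{50718}$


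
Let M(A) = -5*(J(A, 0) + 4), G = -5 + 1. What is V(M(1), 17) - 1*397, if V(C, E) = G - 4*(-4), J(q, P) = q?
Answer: -385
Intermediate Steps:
G = -4
M(A) = -20 - 5*A (M(A) = -5*(A + 4) = -5*(4 + A) = -20 - 5*A)
V(C, E) = 12 (V(C, E) = -4 - 4*(-4) = -4 + 16 = 12)
V(M(1), 17) - 1*397 = 12 - 1*397 = 12 - 397 = -385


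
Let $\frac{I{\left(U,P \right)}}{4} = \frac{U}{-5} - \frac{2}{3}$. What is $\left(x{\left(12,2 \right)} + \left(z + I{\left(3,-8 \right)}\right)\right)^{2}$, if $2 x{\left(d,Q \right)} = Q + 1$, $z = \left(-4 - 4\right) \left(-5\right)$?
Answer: $\frac{1194649}{900} \approx 1327.4$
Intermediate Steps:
$I{\left(U,P \right)} = - \frac{8}{3} - \frac{4 U}{5}$ ($I{\left(U,P \right)} = 4 \left(\frac{U}{-5} - \frac{2}{3}\right) = 4 \left(U \left(- \frac{1}{5}\right) - \frac{2}{3}\right) = 4 \left(- \frac{U}{5} - \frac{2}{3}\right) = 4 \left(- \frac{2}{3} - \frac{U}{5}\right) = - \frac{8}{3} - \frac{4 U}{5}$)
$z = 40$ ($z = \left(-8\right) \left(-5\right) = 40$)
$x{\left(d,Q \right)} = \frac{1}{2} + \frac{Q}{2}$ ($x{\left(d,Q \right)} = \frac{Q + 1}{2} = \frac{1 + Q}{2} = \frac{1}{2} + \frac{Q}{2}$)
$\left(x{\left(12,2 \right)} + \left(z + I{\left(3,-8 \right)}\right)\right)^{2} = \left(\left(\frac{1}{2} + \frac{1}{2} \cdot 2\right) + \left(40 - \frac{76}{15}\right)\right)^{2} = \left(\left(\frac{1}{2} + 1\right) + \left(40 - \frac{76}{15}\right)\right)^{2} = \left(\frac{3}{2} + \left(40 - \frac{76}{15}\right)\right)^{2} = \left(\frac{3}{2} + \frac{524}{15}\right)^{2} = \left(\frac{1093}{30}\right)^{2} = \frac{1194649}{900}$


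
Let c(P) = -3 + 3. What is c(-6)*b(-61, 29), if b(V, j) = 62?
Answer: 0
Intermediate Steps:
c(P) = 0
c(-6)*b(-61, 29) = 0*62 = 0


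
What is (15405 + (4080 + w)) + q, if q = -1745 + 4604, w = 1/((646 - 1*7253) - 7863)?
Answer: 323317679/14470 ≈ 22344.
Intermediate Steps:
w = -1/14470 (w = 1/((646 - 7253) - 7863) = 1/(-6607 - 7863) = 1/(-14470) = -1/14470 ≈ -6.9108e-5)
q = 2859
(15405 + (4080 + w)) + q = (15405 + (4080 - 1/14470)) + 2859 = (15405 + 59037599/14470) + 2859 = 281947949/14470 + 2859 = 323317679/14470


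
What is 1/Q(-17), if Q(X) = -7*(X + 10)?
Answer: 1/49 ≈ 0.020408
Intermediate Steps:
Q(X) = -70 - 7*X (Q(X) = -7*(10 + X) = -70 - 7*X)
1/Q(-17) = 1/(-70 - 7*(-17)) = 1/(-70 + 119) = 1/49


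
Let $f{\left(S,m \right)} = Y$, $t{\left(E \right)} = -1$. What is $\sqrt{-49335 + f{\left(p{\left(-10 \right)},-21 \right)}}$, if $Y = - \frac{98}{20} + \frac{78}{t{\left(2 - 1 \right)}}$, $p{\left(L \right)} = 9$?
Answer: $\frac{i \sqrt{4941790}}{10} \approx 222.3 i$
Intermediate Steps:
$Y = - \frac{829}{10}$ ($Y = - \frac{98}{20} + \frac{78}{-1} = \left(-98\right) \frac{1}{20} + 78 \left(-1\right) = - \frac{49}{10} - 78 = - \frac{829}{10} \approx -82.9$)
$f{\left(S,m \right)} = - \frac{829}{10}$
$\sqrt{-49335 + f{\left(p{\left(-10 \right)},-21 \right)}} = \sqrt{-49335 - \frac{829}{10}} = \sqrt{- \frac{494179}{10}} = \frac{i \sqrt{4941790}}{10}$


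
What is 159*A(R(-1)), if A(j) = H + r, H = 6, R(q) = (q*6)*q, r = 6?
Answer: 1908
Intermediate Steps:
R(q) = 6*q² (R(q) = (6*q)*q = 6*q²)
A(j) = 12 (A(j) = 6 + 6 = 12)
159*A(R(-1)) = 159*12 = 1908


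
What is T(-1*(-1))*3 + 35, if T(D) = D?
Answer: 38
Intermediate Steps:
T(-1*(-1))*3 + 35 = -1*(-1)*3 + 35 = 1*3 + 35 = 3 + 35 = 38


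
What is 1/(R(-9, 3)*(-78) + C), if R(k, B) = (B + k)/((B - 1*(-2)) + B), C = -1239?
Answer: -2/2361 ≈ -0.00084710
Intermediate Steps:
R(k, B) = (B + k)/(2 + 2*B) (R(k, B) = (B + k)/((B + 2) + B) = (B + k)/((2 + B) + B) = (B + k)/(2 + 2*B))
1/(R(-9, 3)*(-78) + C) = 1/(((3 - 9)/(2*(1 + 3)))*(-78) - 1239) = 1/(((½)*(-6)/4)*(-78) - 1239) = 1/(((½)*(¼)*(-6))*(-78) - 1239) = 1/(-¾*(-78) - 1239) = 1/(117/2 - 1239) = 1/(-2361/2) = -2/2361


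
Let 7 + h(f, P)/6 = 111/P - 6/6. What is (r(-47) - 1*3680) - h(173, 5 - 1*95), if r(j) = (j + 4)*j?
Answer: -8018/5 ≈ -1603.6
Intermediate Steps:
r(j) = j*(4 + j) (r(j) = (4 + j)*j = j*(4 + j))
h(f, P) = -48 + 666/P (h(f, P) = -42 + 6*(111/P - 6/6) = -42 + 6*(111/P - 6*1/6) = -42 + 6*(111/P - 1) = -42 + 6*(-1 + 111/P) = -42 + (-6 + 666/P) = -48 + 666/P)
(r(-47) - 1*3680) - h(173, 5 - 1*95) = (-47*(4 - 47) - 1*3680) - (-48 + 666/(5 - 1*95)) = (-47*(-43) - 3680) - (-48 + 666/(5 - 95)) = (2021 - 3680) - (-48 + 666/(-90)) = -1659 - (-48 + 666*(-1/90)) = -1659 - (-48 - 37/5) = -1659 - 1*(-277/5) = -1659 + 277/5 = -8018/5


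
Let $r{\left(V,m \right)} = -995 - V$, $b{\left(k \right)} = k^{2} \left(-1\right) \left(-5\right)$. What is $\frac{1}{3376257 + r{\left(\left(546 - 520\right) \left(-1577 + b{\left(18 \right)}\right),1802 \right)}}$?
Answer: $\frac{1}{3374144} \approx 2.9637 \cdot 10^{-7}$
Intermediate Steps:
$b{\left(k \right)} = 5 k^{2}$ ($b{\left(k \right)} = - k^{2} \left(-5\right) = 5 k^{2}$)
$\frac{1}{3376257 + r{\left(\left(546 - 520\right) \left(-1577 + b{\left(18 \right)}\right),1802 \right)}} = \frac{1}{3376257 - \left(995 + \left(546 - 520\right) \left(-1577 + 5 \cdot 18^{2}\right)\right)} = \frac{1}{3376257 - \left(995 + 26 \left(-1577 + 5 \cdot 324\right)\right)} = \frac{1}{3376257 - \left(995 + 26 \left(-1577 + 1620\right)\right)} = \frac{1}{3376257 - \left(995 + 26 \cdot 43\right)} = \frac{1}{3376257 - 2113} = \frac{1}{3374144}$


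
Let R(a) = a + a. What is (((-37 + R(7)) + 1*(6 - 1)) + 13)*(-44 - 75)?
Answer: 595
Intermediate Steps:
R(a) = 2*a
(((-37 + R(7)) + 1*(6 - 1)) + 13)*(-44 - 75) = (((-37 + 2*7) + 1*(6 - 1)) + 13)*(-44 - 75) = (((-37 + 14) + 1*5) + 13)*(-119) = ((-23 + 5) + 13)*(-119) = (-18 + 13)*(-119) = -5*(-119) = 595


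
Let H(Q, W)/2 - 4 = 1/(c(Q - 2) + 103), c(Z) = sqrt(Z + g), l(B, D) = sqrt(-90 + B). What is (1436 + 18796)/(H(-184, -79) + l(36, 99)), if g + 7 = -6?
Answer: 20232*(103 + I*sqrt(199))/(826 + 8*I*sqrt(199) + 3*I*sqrt(6)*(103 + I*sqrt(199))) ≈ 1371.8 - 1256.7*I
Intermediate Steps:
g = -13 (g = -7 - 6 = -13)
c(Z) = sqrt(-13 + Z) (c(Z) = sqrt(Z - 13) = sqrt(-13 + Z))
H(Q, W) = 8 + 2/(103 + sqrt(-15 + Q)) (H(Q, W) = 8 + 2/(sqrt(-13 + (Q - 2)) + 103) = 8 + 2/(sqrt(-13 + (-2 + Q)) + 103) = 8 + 2/(sqrt(-15 + Q) + 103) = 8 + 2/(103 + sqrt(-15 + Q)))
(1436 + 18796)/(H(-184, -79) + l(36, 99)) = (1436 + 18796)/(2*(413 + 4*sqrt(-15 - 184))/(103 + sqrt(-15 - 184)) + sqrt(-90 + 36)) = 20232/(2*(413 + 4*sqrt(-199))/(103 + sqrt(-199)) + sqrt(-54)) = 20232/(2*(413 + 4*(I*sqrt(199)))/(103 + I*sqrt(199)) + 3*I*sqrt(6)) = 20232/(2*(413 + 4*I*sqrt(199))/(103 + I*sqrt(199)) + 3*I*sqrt(6))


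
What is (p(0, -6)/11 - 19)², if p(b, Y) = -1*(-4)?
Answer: 42025/121 ≈ 347.31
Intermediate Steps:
p(b, Y) = 4
(p(0, -6)/11 - 19)² = (4/11 - 19)² = (-205/11)² = 42025/121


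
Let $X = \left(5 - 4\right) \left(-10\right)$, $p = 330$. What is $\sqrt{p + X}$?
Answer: $8 \sqrt{5} \approx 17.889$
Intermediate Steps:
$X = -10$ ($X = \left(5 - 4\right) \left(-10\right) = 1 \left(-10\right) = -10$)
$\sqrt{p + X} = \sqrt{330 - 10} = \sqrt{320} = 8 \sqrt{5}$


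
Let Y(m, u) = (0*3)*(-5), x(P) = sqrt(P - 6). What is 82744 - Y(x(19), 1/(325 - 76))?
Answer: 82744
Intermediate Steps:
x(P) = sqrt(-6 + P)
Y(m, u) = 0 (Y(m, u) = 0*(-5) = 0)
82744 - Y(x(19), 1/(325 - 76)) = 82744 - 1*0 = 82744 + 0 = 82744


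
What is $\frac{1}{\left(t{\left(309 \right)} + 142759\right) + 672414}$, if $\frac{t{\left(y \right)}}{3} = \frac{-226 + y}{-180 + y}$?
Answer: $\frac{43}{35052522} \approx 1.2267 \cdot 10^{-6}$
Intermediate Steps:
$t{\left(y \right)} = \frac{3 \left(-226 + y\right)}{-180 + y}$ ($t{\left(y \right)} = 3 \frac{-226 + y}{-180 + y} = \frac{3 \left(-226 + y\right)}{-180 + y}$)
$\frac{1}{\left(t{\left(309 \right)} + 142759\right) + 672414} = \frac{1}{\left(\frac{3 \left(-226 + 309\right)}{-180 + 309} + 142759\right) + 672414} = \frac{1}{\left(3 \cdot \frac{1}{129} \cdot 83 + 142759\right) + 672414} = \frac{1}{\left(\frac{83}{43} + 142759\right) + 672414} = \frac{1}{\frac{6138720}{43} + 672414} = \frac{1}{\frac{35052522}{43}} = \frac{43}{35052522}$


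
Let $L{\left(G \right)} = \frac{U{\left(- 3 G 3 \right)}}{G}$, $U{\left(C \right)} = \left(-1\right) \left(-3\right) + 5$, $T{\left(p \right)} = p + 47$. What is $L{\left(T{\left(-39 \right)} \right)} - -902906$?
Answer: $902907$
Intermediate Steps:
$T{\left(p \right)} = 47 + p$
$U{\left(C \right)} = 8$ ($U{\left(C \right)} = 3 + 5 = 8$)
$L{\left(G \right)} = \frac{8}{G}$
$L{\left(T{\left(-39 \right)} \right)} - -902906 = \frac{8}{47 - 39} - -902906 = \frac{8}{8} + 902906 = 8 \cdot \frac{1}{8} + 902906 = 1 + 902906 = 902907$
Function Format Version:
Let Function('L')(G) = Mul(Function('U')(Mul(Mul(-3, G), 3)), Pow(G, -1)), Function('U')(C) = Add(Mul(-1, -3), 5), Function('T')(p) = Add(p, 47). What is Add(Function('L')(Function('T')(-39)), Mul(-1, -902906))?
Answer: 902907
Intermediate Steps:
Function('T')(p) = Add(47, p)
Function('U')(C) = 8 (Function('U')(C) = Add(3, 5) = 8)
Function('L')(G) = Mul(8, Pow(G, -1))
Add(Function('L')(Function('T')(-39)), Mul(-1, -902906)) = Add(Mul(8, Pow(Add(47, -39), -1)), Mul(-1, -902906)) = Add(Mul(8, Pow(8, -1)), 902906) = Add(Mul(8, Rational(1, 8)), 902906) = Add(1, 902906) = 902907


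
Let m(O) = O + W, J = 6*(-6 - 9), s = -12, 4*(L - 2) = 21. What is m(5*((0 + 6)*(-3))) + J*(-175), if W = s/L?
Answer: 454092/29 ≈ 15658.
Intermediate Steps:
L = 29/4 (L = 2 + (1/4)*21 = 2 + 21/4 = 29/4 ≈ 7.2500)
W = -48/29 (W = -12/29/4 = -12*4/29 = -48/29 ≈ -1.6552)
J = -90 (J = 6*(-15) = -90)
m(O) = -48/29 + O (m(O) = O - 48/29 = -48/29 + O)
m(5*((0 + 6)*(-3))) + J*(-175) = (-48/29 + 5*((0 + 6)*(-3))) - 90*(-175) = (-48/29 + 5*(6*(-3))) + 15750 = (-48/29 + 5*(-18)) + 15750 = (-48/29 - 90) + 15750 = -2658/29 + 15750 = 454092/29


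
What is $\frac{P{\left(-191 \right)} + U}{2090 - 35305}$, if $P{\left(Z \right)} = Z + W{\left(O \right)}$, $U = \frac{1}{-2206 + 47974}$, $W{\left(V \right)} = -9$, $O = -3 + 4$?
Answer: $\frac{100589}{16705320} \approx 0.0060214$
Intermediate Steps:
$O = 1$
$U = \frac{1}{45768} \approx 2.1849 \cdot 10^{-5}$
$P{\left(Z \right)} = -9 + Z$ ($P{\left(Z \right)} = Z - 9 = -9 + Z$)
$\frac{P{\left(-191 \right)} + U}{2090 - 35305} = \frac{\left(-9 - 191\right) + \frac{1}{45768}}{2090 - 35305} = \frac{-200 + \frac{1}{45768}}{-33215} = \left(- \frac{9153599}{45768}\right) \left(- \frac{1}{33215}\right) = \frac{100589}{16705320}$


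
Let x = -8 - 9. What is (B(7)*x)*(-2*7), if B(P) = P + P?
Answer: 3332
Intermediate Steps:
B(P) = 2*P
x = -17
(B(7)*x)*(-2*7) = ((2*7)*(-17))*(-2*7) = (14*(-17))*(-14) = -238*(-14) = 3332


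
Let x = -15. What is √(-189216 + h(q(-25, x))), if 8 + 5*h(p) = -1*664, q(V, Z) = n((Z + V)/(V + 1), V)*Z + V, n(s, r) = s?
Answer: 8*I*√73965/5 ≈ 435.14*I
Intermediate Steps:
q(V, Z) = V + Z*(V + Z)/(1 + V) (q(V, Z) = ((Z + V)/(V + 1))*Z + V = ((V + Z)/(1 + V))*Z + V = Z*(V + Z)/(1 + V) + V = V + Z*(V + Z)/(1 + V))
h(p) = -672/5 (h(p) = -8/5 + (-1*664)/5 = -8/5 + (⅕)*(-664) = -8/5 - 664/5 = -672/5)
√(-189216 + h(q(-25, x))) = √(-189216 - 672/5) = √(-946752/5) = 8*I*√73965/5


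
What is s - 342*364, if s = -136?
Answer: -124624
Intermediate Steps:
s - 342*364 = -136 - 342*364 = -136 - 124488 = -124624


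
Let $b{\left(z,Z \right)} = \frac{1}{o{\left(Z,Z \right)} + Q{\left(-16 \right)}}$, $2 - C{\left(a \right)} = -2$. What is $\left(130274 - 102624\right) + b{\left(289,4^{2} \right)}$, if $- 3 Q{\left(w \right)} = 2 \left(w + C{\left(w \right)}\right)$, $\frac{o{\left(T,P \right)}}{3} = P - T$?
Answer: $\frac{221201}{8} \approx 27650.0$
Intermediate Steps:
$C{\left(a \right)} = 4$ ($C{\left(a \right)} = 2 - -2 = 2 + 2 = 4$)
$o{\left(T,P \right)} = - 3 T + 3 P$ ($o{\left(T,P \right)} = 3 \left(P - T\right) = - 3 T + 3 P$)
$Q{\left(w \right)} = - \frac{8}{3} - \frac{2 w}{3}$ ($Q{\left(w \right)} = - \frac{2 \left(w + 4\right)}{3} = - \frac{2 \left(4 + w\right)}{3} = - \frac{8 + 2 w}{3} = - \frac{8}{3} - \frac{2 w}{3}$)
$b{\left(z,Z \right)} = \frac{1}{8}$ ($b{\left(z,Z \right)} = \frac{1}{\left(- 3 Z + 3 Z\right) - -8} = \frac{1}{0 + \left(- \frac{8}{3} + \frac{32}{3}\right)} = \frac{1}{0 + 8} = \frac{1}{8}$)
$\left(130274 - 102624\right) + b{\left(289,4^{2} \right)} = \left(130274 - 102624\right) + \frac{1}{8} = 27650 + \frac{1}{8} = \frac{221201}{8}$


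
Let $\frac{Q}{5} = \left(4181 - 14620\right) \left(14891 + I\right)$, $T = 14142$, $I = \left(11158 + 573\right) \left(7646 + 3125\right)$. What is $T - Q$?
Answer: $6595855649082$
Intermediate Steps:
$I = 126354601$ ($I = 11731 \cdot 10771 = 126354601$)
$Q = -6595855634940$ ($Q = 5 \left(4181 - 14620\right) \left(14891 + 126354601\right) = 5 \left(\left(-10439\right) 126369492\right) = 5 \left(-1319171126988\right) = -6595855634940$)
$T - Q = 14142 - -6595855634940 = 14142 + 6595855634940 = 6595855649082$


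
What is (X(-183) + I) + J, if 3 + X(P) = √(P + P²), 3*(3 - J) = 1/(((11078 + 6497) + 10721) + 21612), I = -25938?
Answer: -3883541113/149724 + √33306 ≈ -25756.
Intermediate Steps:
J = 449171/149724 (J = 3 - 1/(3*(((11078 + 6497) + 10721) + 21612)) = 3 - 1/(3*((17575 + 10721) + 21612)) = 3 - 1/(3*(28296 + 21612)) = 3 - ⅓/49908 = 3 - ⅓*1/49908 = 3 - 1/149724 = 449171/149724 ≈ 3.0000)
X(P) = -3 + √(P + P²)
(X(-183) + I) + J = ((-3 + √(-183*(1 - 183))) - 25938) + 449171/149724 = ((-3 + √(-183*(-182))) - 25938) + 449171/149724 = ((-3 + √33306) - 25938) + 449171/149724 = (-25941 + √33306) + 449171/149724 = -3883541113/149724 + √33306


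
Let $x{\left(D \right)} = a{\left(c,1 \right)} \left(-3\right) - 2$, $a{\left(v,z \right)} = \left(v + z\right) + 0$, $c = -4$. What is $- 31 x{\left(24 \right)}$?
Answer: $-217$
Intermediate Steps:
$a{\left(v,z \right)} = v + z$
$x{\left(D \right)} = 7$ ($x{\left(D \right)} = \left(-4 + 1\right) \left(-3\right) - 2 = \left(-3\right) \left(-3\right) - 2 = 9 - 2 = 7$)
$- 31 x{\left(24 \right)} = \left(-31\right) 7 = -217$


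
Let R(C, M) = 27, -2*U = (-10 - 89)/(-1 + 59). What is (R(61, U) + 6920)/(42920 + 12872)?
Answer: 6947/55792 ≈ 0.12452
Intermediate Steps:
U = 99/116 (U = -(-10 - 89)/(2*(-1 + 59)) = -(-99)/(2*58) = -1/2*(-99/58) = 99/116 ≈ 0.85345)
(R(61, U) + 6920)/(42920 + 12872) = (27 + 6920)/(42920 + 12872) = 6947/55792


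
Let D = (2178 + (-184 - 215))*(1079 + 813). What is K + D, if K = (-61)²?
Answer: 3369589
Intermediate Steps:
D = 3365868 (D = (2178 - 399)*1892 = 1779*1892 = 3365868)
K = 3721
K + D = 3721 + 3365868 = 3369589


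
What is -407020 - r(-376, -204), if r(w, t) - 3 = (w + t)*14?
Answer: -398903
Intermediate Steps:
r(w, t) = 3 + 14*t + 14*w (r(w, t) = 3 + (w + t)*14 = 3 + (t + w)*14 = 3 + (14*t + 14*w) = 3 + 14*t + 14*w)
-407020 - r(-376, -204) = -407020 - (3 + 14*(-204) + 14*(-376)) = -407020 - (3 - 2856 - 5264) = -407020 - 1*(-8117) = -407020 + 8117 = -398903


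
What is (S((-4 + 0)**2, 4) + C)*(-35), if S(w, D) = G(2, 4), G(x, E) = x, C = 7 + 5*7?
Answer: -1540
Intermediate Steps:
C = 42 (C = 7 + 35 = 42)
S(w, D) = 2
(S((-4 + 0)**2, 4) + C)*(-35) = (2 + 42)*(-35) = 44*(-35) = -1540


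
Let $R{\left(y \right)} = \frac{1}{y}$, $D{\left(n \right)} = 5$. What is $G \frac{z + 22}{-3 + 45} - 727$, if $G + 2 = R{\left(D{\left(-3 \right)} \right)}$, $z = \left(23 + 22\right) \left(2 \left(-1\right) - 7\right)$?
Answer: $- \frac{49741}{70} \approx -710.59$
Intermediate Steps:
$z = -405$ ($z = 45 \left(-2 - 7\right) = 45 \left(-9\right) = -405$)
$G = - \frac{9}{5}$ ($G = -2 + \frac{1}{5} = - \frac{9}{5} \approx -1.8$)
$G \frac{z + 22}{-3 + 45} - 727 = - \frac{9 \frac{-405 + 22}{-3 + 45}}{5} - 727 = - \frac{9 \left(- \frac{383}{42}\right)}{5} - 727 = - \frac{9 \left(\left(-383\right) \frac{1}{42}\right)}{5} - 727 = \left(- \frac{9}{5}\right) \left(- \frac{383}{42}\right) - 727 = \frac{1149}{70} - 727 = - \frac{49741}{70}$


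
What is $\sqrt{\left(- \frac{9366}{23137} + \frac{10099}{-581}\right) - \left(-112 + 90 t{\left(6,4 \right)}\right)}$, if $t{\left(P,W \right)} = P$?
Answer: $\frac{5 i \sqrt{3222208634963353}}{13442597} \approx 21.114 i$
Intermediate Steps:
$\sqrt{\left(- \frac{9366}{23137} + \frac{10099}{-581}\right) - \left(-112 + 90 t{\left(6,4 \right)}\right)} = \sqrt{\left(- \frac{9366}{23137} + \frac{10099}{-581}\right) + \left(112 - 540\right)} = \sqrt{\left(\left(-9366\right) \frac{1}{23137} + 10099 \left(- \frac{1}{581}\right)\right) + \left(112 - 540\right)} = \sqrt{\left(- \frac{9366}{23137} - \frac{10099}{581}\right) - 428} = \sqrt{- \frac{239102209}{13442597} - 428} = \sqrt{- \frac{5992533725}{13442597}} = \frac{5 i \sqrt{3222208634963353}}{13442597}$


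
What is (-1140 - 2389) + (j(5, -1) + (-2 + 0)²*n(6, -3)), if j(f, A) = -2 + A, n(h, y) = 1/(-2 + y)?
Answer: -17664/5 ≈ -3532.8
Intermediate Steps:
(-1140 - 2389) + (j(5, -1) + (-2 + 0)²*n(6, -3)) = (-1140 - 2389) + ((-2 - 1) + (-2 + 0)²/(-2 - 3)) = -3529 + (-3 + (-2)²/(-5)) = -3529 + (-3 + 4*(-⅕)) = -3529 + (-3 - ⅘) = -3529 - 19/5 = -17664/5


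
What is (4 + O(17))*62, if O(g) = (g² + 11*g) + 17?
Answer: 30814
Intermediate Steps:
O(g) = 17 + g² + 11*g
(4 + O(17))*62 = (4 + (17 + 17² + 11*17))*62 = (4 + (17 + 289 + 187))*62 = (4 + 493)*62 = 497*62 = 30814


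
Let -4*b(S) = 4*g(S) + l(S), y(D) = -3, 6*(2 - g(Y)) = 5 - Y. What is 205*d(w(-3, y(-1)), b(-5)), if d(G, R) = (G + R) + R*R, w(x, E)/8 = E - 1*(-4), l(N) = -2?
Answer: 60475/36 ≈ 1679.9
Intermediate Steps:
g(Y) = 7/6 + Y/6 (g(Y) = 2 - (5 - Y)/6 = 2 + (-⅚ + Y/6) = 7/6 + Y/6)
b(S) = -⅔ - S/6 (b(S) = -(4*(7/6 + S/6) - 2)/4 = -((14/3 + 2*S/3) - 2)/4 = -(8/3 + 2*S/3)/4 = -⅔ - S/6)
w(x, E) = 32 + 8*E (w(x, E) = 8*(E - 1*(-4)) = 8*(E + 4) = 8*(4 + E) = 32 + 8*E)
d(G, R) = G + R + R² (d(G, R) = (G + R) + R² = G + R + R²)
205*d(w(-3, y(-1)), b(-5)) = 205*((32 + 8*(-3)) + (-⅔ - ⅙*(-5)) + (-⅔ - ⅙*(-5))²) = 205*((32 - 24) + (-⅔ + ⅚) + (-⅔ + ⅚)²) = 205*(8 + ⅙ + (⅙)²) = 205*(8 + ⅙ + 1/36) = 205*(295/36) = 60475/36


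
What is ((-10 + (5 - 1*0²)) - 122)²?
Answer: 16129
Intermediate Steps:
((-10 + (5 - 1*0²)) - 122)² = ((-10 + (5 - 1*0)) - 122)² = ((-10 + (5 + 0)) - 122)² = ((-10 + 5) - 122)² = (-5 - 122)² = (-127)² = 16129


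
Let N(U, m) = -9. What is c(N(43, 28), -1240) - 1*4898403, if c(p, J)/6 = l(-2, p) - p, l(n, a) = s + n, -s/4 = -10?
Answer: -4898121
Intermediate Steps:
s = 40 (s = -4*(-10) = 40)
l(n, a) = 40 + n
c(p, J) = 228 - 6*p (c(p, J) = 6*((40 - 2) - p) = 6*(38 - p) = 228 - 6*p)
c(N(43, 28), -1240) - 1*4898403 = (228 - 6*(-9)) - 1*4898403 = (228 + 54) - 4898403 = 282 - 4898403 = -4898121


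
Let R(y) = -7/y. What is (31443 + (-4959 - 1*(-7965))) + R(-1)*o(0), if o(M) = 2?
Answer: 34463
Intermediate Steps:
(31443 + (-4959 - 1*(-7965))) + R(-1)*o(0) = (31443 + (-4959 - 1*(-7965))) - 7/(-1)*2 = (31443 + (-4959 + 7965)) - 7*(-1)*2 = (31443 + 3006) + 7*2 = 34449 + 14 = 34463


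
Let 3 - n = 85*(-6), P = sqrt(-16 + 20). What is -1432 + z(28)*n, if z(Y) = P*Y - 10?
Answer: 22166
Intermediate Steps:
P = 2 (P = sqrt(4) = 2)
n = 513 (n = 3 - 85*(-6) = 3 - 1*(-510) = 3 + 510 = 513)
z(Y) = -10 + 2*Y (z(Y) = 2*Y - 10 = -10 + 2*Y)
-1432 + z(28)*n = -1432 + (-10 + 2*28)*513 = -1432 + (-10 + 56)*513 = -1432 + 46*513 = -1432 + 23598 = 22166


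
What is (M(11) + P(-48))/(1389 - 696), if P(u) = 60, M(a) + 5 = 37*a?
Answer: ⅔ ≈ 0.66667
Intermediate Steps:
M(a) = -5 + 37*a
(M(11) + P(-48))/(1389 - 696) = ((-5 + 37*11) + 60)/(1389 - 696) = ((-5 + 407) + 60)/693 = (402 + 60)*(1/693) = 462*(1/693) = ⅔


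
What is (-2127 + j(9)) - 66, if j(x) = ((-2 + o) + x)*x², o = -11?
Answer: -2517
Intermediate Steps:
j(x) = x²*(-13 + x) (j(x) = ((-2 - 11) + x)*x² = (-13 + x)*x² = x²*(-13 + x))
(-2127 + j(9)) - 66 = (-2127 + 9²*(-13 + 9)) - 66 = (-2127 + 81*(-4)) - 66 = (-2127 - 324) - 66 = -2451 - 66 = -2517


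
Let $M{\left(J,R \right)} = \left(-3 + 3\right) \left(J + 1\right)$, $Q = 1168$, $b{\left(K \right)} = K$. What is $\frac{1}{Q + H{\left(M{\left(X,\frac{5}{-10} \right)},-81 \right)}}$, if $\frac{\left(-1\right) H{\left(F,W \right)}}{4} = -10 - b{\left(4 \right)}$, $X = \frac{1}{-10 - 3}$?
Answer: $\frac{1}{1224} \approx 0.00081699$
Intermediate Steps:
$X = - \frac{1}{13}$ ($X = \frac{1}{-13} = - \frac{1}{13} \approx -0.076923$)
$M{\left(J,R \right)} = 0$ ($M{\left(J,R \right)} = 0 \left(1 + J\right) = 0$)
$H{\left(F,W \right)} = 56$ ($H{\left(F,W \right)} = - 4 \left(-10 - 4\right) = \left(-4\right) \left(-14\right) = 56$)
$\frac{1}{Q + H{\left(M{\left(X,\frac{5}{-10} \right)},-81 \right)}} = \frac{1}{1168 + 56} = \frac{1}{1224}$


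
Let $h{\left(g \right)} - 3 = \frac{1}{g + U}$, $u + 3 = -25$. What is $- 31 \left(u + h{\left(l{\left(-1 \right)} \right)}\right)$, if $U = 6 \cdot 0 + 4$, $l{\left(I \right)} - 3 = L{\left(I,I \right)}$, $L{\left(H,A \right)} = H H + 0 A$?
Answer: $\frac{6169}{8} \approx 771.13$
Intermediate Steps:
$L{\left(H,A \right)} = H^{2}$ ($L{\left(H,A \right)} = H^{2} + 0 = H^{2}$)
$l{\left(I \right)} = 3 + I^{2}$
$U = 4$ ($U = 0 + 4 = 4$)
$u = -28$ ($u = -3 - 25 = -28$)
$h{\left(g \right)} = 3 + \frac{1}{4 + g}$ ($h{\left(g \right)} = 3 + \frac{1}{g + 4} = 3 + \frac{1}{4 + g}$)
$- 31 \left(u + h{\left(l{\left(-1 \right)} \right)}\right) = - 31 \left(-28 + \frac{13 + 3 \left(3 + \left(-1\right)^{2}\right)}{4 + \left(3 + \left(-1\right)^{2}\right)}\right) = - 31 \left(-28 + \frac{13 + 3 \left(3 + 1\right)}{4 + \left(3 + 1\right)}\right) = - 31 \left(-28 + \frac{13 + 3 \cdot 4}{4 + 4}\right) = - 31 \left(-28 + \frac{13 + 12}{8}\right) = - 31 \left(-28 + \frac{1}{8} \cdot 25\right) = - 31 \left(-28 + \frac{25}{8}\right) = \left(-31\right) \left(- \frac{199}{8}\right) = \frac{6169}{8}$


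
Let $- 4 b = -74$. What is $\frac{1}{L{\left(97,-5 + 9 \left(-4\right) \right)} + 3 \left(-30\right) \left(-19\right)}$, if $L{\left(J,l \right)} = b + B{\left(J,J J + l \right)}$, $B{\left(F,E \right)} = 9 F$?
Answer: $\frac{2}{5203} \approx 0.00038439$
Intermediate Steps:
$b = \frac{37}{2}$ ($b = \left(- \frac{1}{4}\right) \left(-74\right) = \frac{37}{2} \approx 18.5$)
$L{\left(J,l \right)} = \frac{37}{2} + 9 J$
$\frac{1}{L{\left(97,-5 + 9 \left(-4\right) \right)} + 3 \left(-30\right) \left(-19\right)} = \frac{1}{\left(\frac{37}{2} + 9 \cdot 97\right) + 3 \left(-30\right) \left(-19\right)} = \frac{1}{\left(\frac{37}{2} + 873\right) - -1710} = \frac{1}{\frac{1783}{2} + 1710} = \frac{1}{\frac{5203}{2}} = \frac{2}{5203}$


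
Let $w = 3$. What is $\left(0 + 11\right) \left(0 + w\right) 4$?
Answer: $132$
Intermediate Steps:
$\left(0 + 11\right) \left(0 + w\right) 4 = \left(0 + 11\right) \left(0 + 3\right) 4 = 11 \cdot 3 \cdot 4 = 11 \cdot 12 = 132$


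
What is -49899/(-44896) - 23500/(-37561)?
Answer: 2929312339/1686338656 ≈ 1.7371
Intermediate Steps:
-49899/(-44896) - 23500/(-37561) = -49899*(-1/44896) - 23500*(-1/37561) = 49899/44896 + 23500/37561 = 2929312339/1686338656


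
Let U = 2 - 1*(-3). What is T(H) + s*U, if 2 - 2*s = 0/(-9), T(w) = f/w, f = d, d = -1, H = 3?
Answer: 14/3 ≈ 4.6667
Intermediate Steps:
f = -1
T(w) = -1/w
U = 5 (U = 2 + 3 = 5)
s = 1 (s = 1 - 0/(-9) = 1 - 0*(-1)/9 = 1 - ½*0 = 1 + 0 = 1)
T(H) + s*U = -1/3 + 1*5 = -1*⅓ + 5 = -⅓ + 5 = 14/3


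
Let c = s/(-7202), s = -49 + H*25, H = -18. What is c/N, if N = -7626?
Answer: -499/54922452 ≈ -9.0855e-6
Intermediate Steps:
s = -499 (s = -49 - 18*25 = -49 - 450 = -499)
c = 499/7202 (c = -499/(-7202) = -499*(-1/7202) = 499/7202 ≈ 0.069286)
c/N = (499/7202)/(-7626) = (499/7202)*(-1/7626) = -499/54922452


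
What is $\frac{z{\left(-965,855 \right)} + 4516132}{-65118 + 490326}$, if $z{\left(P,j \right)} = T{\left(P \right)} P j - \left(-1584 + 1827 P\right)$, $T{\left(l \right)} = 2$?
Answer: $\frac{4630621}{425208} \approx 10.89$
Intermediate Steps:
$z{\left(P,j \right)} = 1584 - 1827 P + 2 P j$ ($z{\left(P,j \right)} = 2 P j - \left(-1584 + 1827 P\right) = 1584 - 1827 P + 2 P j$)
$\frac{z{\left(-965,855 \right)} + 4516132}{-65118 + 490326} = \frac{\left(1584 - -1763055 + 2 \left(-965\right) 855\right) + 4516132}{-65118 + 490326} = \frac{\left(1584 + 1763055 - 1650150\right) + 4516132}{425208} = \left(114489 + 4516132\right) \frac{1}{425208} = 4630621 \cdot \frac{1}{425208} = \frac{4630621}{425208}$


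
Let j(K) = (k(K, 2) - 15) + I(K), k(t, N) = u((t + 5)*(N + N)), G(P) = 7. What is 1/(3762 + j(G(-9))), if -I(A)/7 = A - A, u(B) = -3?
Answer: 1/3744 ≈ 0.00026709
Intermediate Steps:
k(t, N) = -3
I(A) = 0 (I(A) = -7*(A - A) = -7*0 = 0)
j(K) = -18 (j(K) = (-3 - 15) + 0 = -18 + 0 = -18)
1/(3762 + j(G(-9))) = 1/(3762 - 18) = 1/3744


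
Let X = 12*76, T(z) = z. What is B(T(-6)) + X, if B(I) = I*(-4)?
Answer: 936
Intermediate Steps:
B(I) = -4*I
X = 912
B(T(-6)) + X = -4*(-6) + 912 = 24 + 912 = 936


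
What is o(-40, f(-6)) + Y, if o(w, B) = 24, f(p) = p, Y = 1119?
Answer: 1143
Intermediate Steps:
o(-40, f(-6)) + Y = 24 + 1119 = 1143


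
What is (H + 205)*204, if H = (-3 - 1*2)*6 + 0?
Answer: 35700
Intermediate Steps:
H = -30 (H = (-3 - 2)*6 + 0 = -5*6 + 0 = -30 + 0 = -30)
(H + 205)*204 = (-30 + 205)*204 = 175*204 = 35700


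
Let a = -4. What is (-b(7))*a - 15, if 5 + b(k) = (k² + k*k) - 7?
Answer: 329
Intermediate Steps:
b(k) = -12 + 2*k² (b(k) = -5 + ((k² + k*k) - 7) = -5 + ((k² + k²) - 7) = -5 + (2*k² - 7) = -5 + (-7 + 2*k²) = -12 + 2*k²)
(-b(7))*a - 15 = -(-12 + 2*7²)*(-4) - 15 = -(-12 + 2*49)*(-4) - 15 = -(-12 + 98)*(-4) - 15 = -1*86*(-4) - 15 = -86*(-4) - 15 = 344 - 15 = 329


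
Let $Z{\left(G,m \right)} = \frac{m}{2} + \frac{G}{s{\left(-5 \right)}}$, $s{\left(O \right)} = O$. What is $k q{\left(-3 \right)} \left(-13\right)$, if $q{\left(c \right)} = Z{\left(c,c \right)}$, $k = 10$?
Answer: $117$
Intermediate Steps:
$Z{\left(G,m \right)} = \frac{m}{2} - \frac{G}{5}$ ($Z{\left(G,m \right)} = \frac{m}{2} + \frac{G}{-5} = m \frac{1}{2} + G \left(- \frac{1}{5}\right) = \frac{m}{2} - \frac{G}{5}$)
$q{\left(c \right)} = \frac{3 c}{10}$ ($q{\left(c \right)} = \frac{c}{2} - \frac{c}{5} = \frac{3 c}{10}$)
$k q{\left(-3 \right)} \left(-13\right) = 10 \cdot \frac{3}{10} \left(-3\right) \left(-13\right) = 10 \left(- \frac{9}{10}\right) \left(-13\right) = \left(-9\right) \left(-13\right) = 117$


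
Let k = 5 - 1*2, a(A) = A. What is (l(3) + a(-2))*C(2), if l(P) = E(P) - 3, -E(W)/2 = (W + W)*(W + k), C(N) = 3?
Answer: -231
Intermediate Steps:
k = 3 (k = 5 - 2 = 3)
E(W) = -4*W*(3 + W) (E(W) = -2*(W + W)*(W + 3) = -2*2*W*(3 + W) = -4*W*(3 + W))
l(P) = -3 - 4*P*(3 + P) (l(P) = -4*P*(3 + P) - 3 = -3 - 4*P*(3 + P))
(l(3) + a(-2))*C(2) = ((-3 - 4*3*(3 + 3)) - 2)*3 = ((-3 - 4*3*6) - 2)*3 = ((-3 - 72) - 2)*3 = (-75 - 2)*3 = -77*3 = -231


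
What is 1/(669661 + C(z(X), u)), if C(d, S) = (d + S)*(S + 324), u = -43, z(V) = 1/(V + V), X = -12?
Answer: 24/15781591 ≈ 1.5208e-6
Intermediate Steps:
z(V) = 1/(2*V)
C(d, S) = (324 + S)*(S + d) (C(d, S) = (S + d)*(324 + S) = (324 + S)*(S + d))
1/(669661 + C(z(X), u)) = 1/(669661 + ((-43)² + 324*(-43) + 324*((½)/(-12)) - 43/(2*(-12)))) = 1/(669661 + (1849 - 13932 + 324*((½)*(-1/12)) - 43*(-1)/(2*12))) = 1/(669661 + (1849 - 13932 + 324*(-1/24) - 43*(-1/24))) = 1/(669661 + (1849 - 13932 - 27/2 + 43/24)) = 1/(669661 - 290273/24) = 1/(15781591/24) = 24/15781591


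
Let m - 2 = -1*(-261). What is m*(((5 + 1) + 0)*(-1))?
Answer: -1578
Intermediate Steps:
m = 263 (m = 2 - 1*(-261) = 2 + 261 = 263)
m*(((5 + 1) + 0)*(-1)) = 263*(((5 + 1) + 0)*(-1)) = 263*((6 + 0)*(-1)) = 263*(6*(-1)) = 263*(-6) = -1578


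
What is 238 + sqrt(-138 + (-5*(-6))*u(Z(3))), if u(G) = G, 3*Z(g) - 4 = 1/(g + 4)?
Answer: 238 + 26*I*sqrt(7)/7 ≈ 238.0 + 9.8271*I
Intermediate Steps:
Z(g) = 4/3 + 1/(3*(4 + g)) (Z(g) = 4/3 + 1/(3*(g + 4)) = 4/3 + 1/(3*(4 + g)))
238 + sqrt(-138 + (-5*(-6))*u(Z(3))) = 238 + sqrt(-138 + (-5*(-6))*((17 + 4*3)/(3*(4 + 3)))) = 238 + sqrt(-138 + 30*((1/3)*(17 + 12)/7)) = 238 + sqrt(-138 + 30*((1/3)*(1/7)*29)) = 238 + sqrt(-138 + 30*(29/21)) = 238 + sqrt(-138 + 290/7) = 238 + sqrt(-676/7) = 238 + 26*I*sqrt(7)/7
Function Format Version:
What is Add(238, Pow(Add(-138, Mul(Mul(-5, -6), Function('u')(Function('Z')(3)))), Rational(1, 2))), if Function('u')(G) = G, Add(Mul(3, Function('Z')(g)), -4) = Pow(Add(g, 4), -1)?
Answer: Add(238, Mul(Rational(26, 7), I, Pow(7, Rational(1, 2)))) ≈ Add(238.00, Mul(9.8271, I))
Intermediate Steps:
Function('Z')(g) = Add(Rational(4, 3), Mul(Rational(1, 3), Pow(Add(4, g), -1))) (Function('Z')(g) = Add(Rational(4, 3), Mul(Rational(1, 3), Pow(Add(g, 4), -1))) = Add(Rational(4, 3), Mul(Rational(1, 3), Pow(Add(4, g), -1))))
Add(238, Pow(Add(-138, Mul(Mul(-5, -6), Function('u')(Function('Z')(3)))), Rational(1, 2))) = Add(238, Pow(Add(-138, Mul(Mul(-5, -6), Mul(Rational(1, 3), Pow(Add(4, 3), -1), Add(17, Mul(4, 3))))), Rational(1, 2))) = Add(238, Pow(Add(-138, Mul(30, Mul(Rational(1, 3), Pow(7, -1), Add(17, 12)))), Rational(1, 2))) = Add(238, Pow(Add(-138, Mul(30, Mul(Rational(1, 3), Rational(1, 7), 29))), Rational(1, 2))) = Add(238, Pow(Add(-138, Mul(30, Rational(29, 21))), Rational(1, 2))) = Add(238, Pow(Add(-138, Rational(290, 7)), Rational(1, 2))) = Add(238, Pow(Rational(-676, 7), Rational(1, 2))) = Add(238, Mul(Rational(26, 7), I, Pow(7, Rational(1, 2))))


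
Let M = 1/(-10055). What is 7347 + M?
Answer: 73874084/10055 ≈ 7347.0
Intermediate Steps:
M = -1/10055 ≈ -9.9453e-5
7347 + M = 7347 - 1/10055 = 73874084/10055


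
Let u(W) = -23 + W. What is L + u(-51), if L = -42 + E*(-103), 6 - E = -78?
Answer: -8768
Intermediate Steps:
E = 84 (E = 6 - 1*(-78) = 6 + 78 = 84)
L = -8694 (L = -42 + 84*(-103) = -42 - 8652 = -8694)
L + u(-51) = -8694 + (-23 - 51) = -8694 - 74 = -8768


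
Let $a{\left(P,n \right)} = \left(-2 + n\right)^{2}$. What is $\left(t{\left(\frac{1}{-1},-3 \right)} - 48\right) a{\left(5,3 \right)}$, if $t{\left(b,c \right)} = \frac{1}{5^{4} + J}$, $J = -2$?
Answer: $- \frac{29903}{623} \approx -47.998$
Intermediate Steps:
$t{\left(b,c \right)} = \frac{1}{623}$ ($t{\left(b,c \right)} = \frac{1}{5^{4} - 2} = \frac{1}{625 - 2} = \frac{1}{623}$)
$\left(t{\left(\frac{1}{-1},-3 \right)} - 48\right) a{\left(5,3 \right)} = \left(\frac{1}{623} - 48\right) \left(-2 + 3\right)^{2} = - \frac{29903 \cdot 1^{2}}{623} = \left(- \frac{29903}{623}\right) 1 = - \frac{29903}{623}$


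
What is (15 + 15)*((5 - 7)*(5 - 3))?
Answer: -120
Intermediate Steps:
(15 + 15)*((5 - 7)*(5 - 3)) = 30*(-2*2) = 30*(-4) = -120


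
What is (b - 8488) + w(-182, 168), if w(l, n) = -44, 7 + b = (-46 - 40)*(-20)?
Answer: -6819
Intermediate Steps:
b = 1713 (b = -7 + (-46 - 40)*(-20) = -7 - 86*(-20) = -7 + 1720 = 1713)
(b - 8488) + w(-182, 168) = (1713 - 8488) - 44 = -6775 - 44 = -6819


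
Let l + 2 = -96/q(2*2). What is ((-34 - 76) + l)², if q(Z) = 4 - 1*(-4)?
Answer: 15376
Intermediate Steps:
q(Z) = 8 (q(Z) = 4 + 4 = 8)
l = -14 (l = -2 - 96/8 = -2 - 96*⅛ = -2 - 12 = -14)
((-34 - 76) + l)² = ((-34 - 76) - 14)² = (-110 - 14)² = (-124)² = 15376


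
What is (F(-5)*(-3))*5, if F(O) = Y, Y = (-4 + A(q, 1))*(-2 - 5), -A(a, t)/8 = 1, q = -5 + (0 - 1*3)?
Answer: -1260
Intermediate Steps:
q = -8 (q = -5 + (0 - 3) = -5 - 3 = -8)
A(a, t) = -8 (A(a, t) = -8*1 = -8)
Y = 84 (Y = (-4 - 8)*(-2 - 5) = -12*(-7) = 84)
F(O) = 84
(F(-5)*(-3))*5 = (84*(-3))*5 = -252*5 = -1260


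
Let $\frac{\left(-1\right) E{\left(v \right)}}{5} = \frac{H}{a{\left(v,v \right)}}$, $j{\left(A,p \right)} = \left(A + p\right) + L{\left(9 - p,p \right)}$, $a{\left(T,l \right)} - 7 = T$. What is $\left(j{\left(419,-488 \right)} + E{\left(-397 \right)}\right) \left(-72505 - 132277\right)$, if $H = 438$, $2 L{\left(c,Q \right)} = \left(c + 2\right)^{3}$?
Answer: $- \frac{165388889303049}{13} \approx -1.2722 \cdot 10^{13}$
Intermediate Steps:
$a{\left(T,l \right)} = 7 + T$
$L{\left(c,Q \right)} = \frac{\left(2 + c\right)^{3}}{2}$ ($L{\left(c,Q \right)} = \frac{\left(c + 2\right)^{3}}{2} = \frac{\left(2 + c\right)^{3}}{2}$)
$j{\left(A,p \right)} = A + p + \frac{\left(11 - p\right)^{3}}{2}$ ($j{\left(A,p \right)} = \left(A + p\right) + \frac{\left(2 - \left(-9 + p\right)\right)^{3}}{2} = \left(A + p\right) + \frac{\left(11 - p\right)^{3}}{2} = A + p + \frac{\left(11 - p\right)^{3}}{2}$)
$E{\left(v \right)} = - \frac{2190}{7 + v}$ ($E{\left(v \right)} = - 5 \frac{438}{7 + v} = - \frac{2190}{7 + v}$)
$\left(j{\left(419,-488 \right)} + E{\left(-397 \right)}\right) \left(-72505 - 132277\right) = \left(\left(419 - 488 - \frac{\left(-11 - 488\right)^{3}}{2}\right) - \frac{2190}{7 - 397}\right) \left(-72505 - 132277\right) = \left(\left(419 - 488 - \frac{\left(-499\right)^{3}}{2}\right) - \frac{2190}{-390}\right) \left(-204782\right) = \left(\left(419 - 488 - - \frac{124251499}{2}\right) - - \frac{73}{13}\right) \left(-204782\right) = \left(\left(419 - 488 + \frac{124251499}{2}\right) + \frac{73}{13}\right) \left(-204782\right) = \left(\frac{124251361}{2} + \frac{73}{13}\right) \left(-204782\right) = \frac{1615267839}{26} \left(-204782\right) = - \frac{165388889303049}{13}$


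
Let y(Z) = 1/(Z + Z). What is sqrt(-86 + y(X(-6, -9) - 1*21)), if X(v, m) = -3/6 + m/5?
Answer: 3*I*sqrt(518891)/233 ≈ 9.2748*I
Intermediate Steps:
X(v, m) = -1/2 + m/5 (X(v, m) = -3*1/6 + m*(1/5) = -1/2 + m/5)
y(Z) = 1/(2*Z)
sqrt(-86 + y(X(-6, -9) - 1*21)) = sqrt(-86 + 1/(2*((-1/2 + (1/5)*(-9)) - 1*21))) = sqrt(-86 + 1/(2*((-1/2 - 9/5) - 21))) = sqrt(-86 + 1/(2*(-23/10 - 21))) = sqrt(-86 + 1/(2*(-233/10))) = sqrt(-86 + (1/2)*(-10/233)) = sqrt(-86 - 5/233) = sqrt(-20043/233) = 3*I*sqrt(518891)/233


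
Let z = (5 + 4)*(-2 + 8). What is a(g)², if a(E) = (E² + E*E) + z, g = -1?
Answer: 3136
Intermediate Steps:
z = 54 (z = 9*6 = 54)
a(E) = 54 + 2*E² (a(E) = (E² + E*E) + 54 = (E² + E²) + 54 = 2*E² + 54 = 54 + 2*E²)
a(g)² = (54 + 2*(-1)²)² = (54 + 2*1)² = (54 + 2)² = 56² = 3136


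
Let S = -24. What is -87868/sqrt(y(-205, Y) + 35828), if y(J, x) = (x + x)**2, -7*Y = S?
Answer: -307538*sqrt(439469)/439469 ≈ -463.91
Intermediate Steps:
Y = 24/7 (Y = -1/7*(-24) = 24/7 ≈ 3.4286)
y(J, x) = 4*x**2 (y(J, x) = (2*x)**2 = 4*x**2)
-87868/sqrt(y(-205, Y) + 35828) = -87868/sqrt(4*(24/7)**2 + 35828) = -87868/sqrt(4*(576/49) + 35828) = -87868/sqrt(2304/49 + 35828) = -87868*7*sqrt(439469)/878938 = -307538*sqrt(439469)/439469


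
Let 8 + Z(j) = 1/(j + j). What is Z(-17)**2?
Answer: 74529/1156 ≈ 64.471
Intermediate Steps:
Z(j) = -8 + 1/(2*j) (Z(j) = -8 + 1/(j + j) = -8 + 1/(2*j))
Z(-17)**2 = (-8 + (1/2)/(-17))**2 = (-8 + (1/2)*(-1/17))**2 = (-8 - 1/34)**2 = (-273/34)**2 = 74529/1156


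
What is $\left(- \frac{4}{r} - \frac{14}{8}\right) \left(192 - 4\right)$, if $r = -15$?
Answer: $- \frac{4183}{15} \approx -278.87$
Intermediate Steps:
$\left(- \frac{4}{r} - \frac{14}{8}\right) \left(192 - 4\right) = \left(- \frac{4}{-15} - \frac{14}{8}\right) \left(192 - 4\right) = \left(\left(-4\right) \left(- \frac{1}{15}\right) - \frac{7}{4}\right) 188 = \left(\frac{4}{15} - \frac{7}{4}\right) 188 = \left(- \frac{89}{60}\right) 188 = - \frac{4183}{15}$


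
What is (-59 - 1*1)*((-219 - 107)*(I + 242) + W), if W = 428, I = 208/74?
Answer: 176224320/37 ≈ 4.7628e+6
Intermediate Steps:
I = 104/37 (I = 208*(1/74) = 104/37 ≈ 2.8108)
(-59 - 1*1)*((-219 - 107)*(I + 242) + W) = (-59 - 1*1)*((-219 - 107)*(104/37 + 242) + 428) = (-59 - 1)*(-326*9058/37 + 428) = -60*(-2952908/37 + 428) = -60*(-2937072/37) = 176224320/37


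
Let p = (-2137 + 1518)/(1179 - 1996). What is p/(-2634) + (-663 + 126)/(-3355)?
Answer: 1153535441/7219886190 ≈ 0.15977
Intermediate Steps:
p = 619/817 (p = -619/(-817) = -619*(-1/817) = 619/817 ≈ 0.75765)
p/(-2634) + (-663 + 126)/(-3355) = (619/817)/(-2634) + (-663 + 126)/(-3355) = (619/817)*(-1/2634) - 537*(-1/3355) = -619/2151978 + 537/3355 = 1153535441/7219886190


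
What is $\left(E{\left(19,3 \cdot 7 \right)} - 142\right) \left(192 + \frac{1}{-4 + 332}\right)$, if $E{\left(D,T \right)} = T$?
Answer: $- \frac{7620217}{328} \approx -23232.0$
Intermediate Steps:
$\left(E{\left(19,3 \cdot 7 \right)} - 142\right) \left(192 + \frac{1}{-4 + 332}\right) = \left(3 \cdot 7 - 142\right) \left(192 + \frac{1}{-4 + 332}\right) = \left(21 - 142\right) \left(192 + \frac{1}{328}\right) = - 121 \left(192 + \frac{1}{328}\right) = \left(-121\right) \frac{62977}{328} = - \frac{7620217}{328}$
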